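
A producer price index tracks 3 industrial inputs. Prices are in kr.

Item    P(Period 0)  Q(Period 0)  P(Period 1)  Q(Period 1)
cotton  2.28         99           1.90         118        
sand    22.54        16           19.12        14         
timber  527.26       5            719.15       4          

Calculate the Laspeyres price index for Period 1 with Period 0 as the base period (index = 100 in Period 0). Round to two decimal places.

126.91

Laspeyres price index uses base-period quantities as weights.
ΣP(Period 1)·Q(Period 0) = 1.90×99 + 19.12×16 + 719.15×5 = 188.1 + 305.92 + 3595.75 = 4089.77
ΣP(Period 0)·Q(Period 0) = 2.28×99 + 22.54×16 + 527.26×5 = 225.72 + 360.64 + 2636.3 = 3222.66
Index = 4089.77 / 3222.66 × 100 = 126.9067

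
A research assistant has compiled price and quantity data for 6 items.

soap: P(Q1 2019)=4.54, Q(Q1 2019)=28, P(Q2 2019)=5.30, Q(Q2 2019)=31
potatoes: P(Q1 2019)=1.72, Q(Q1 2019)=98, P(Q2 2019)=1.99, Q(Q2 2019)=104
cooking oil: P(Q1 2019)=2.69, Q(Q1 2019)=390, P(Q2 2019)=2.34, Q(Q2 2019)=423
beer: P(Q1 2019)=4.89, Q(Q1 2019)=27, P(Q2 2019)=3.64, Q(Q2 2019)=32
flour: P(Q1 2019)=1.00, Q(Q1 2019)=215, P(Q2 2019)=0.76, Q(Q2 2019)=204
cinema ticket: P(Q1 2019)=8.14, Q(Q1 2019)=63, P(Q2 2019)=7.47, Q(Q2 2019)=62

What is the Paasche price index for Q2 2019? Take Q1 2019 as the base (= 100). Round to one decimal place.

90.2

Paasche price index uses current-period quantities as weights.
ΣP(Q2 2019)·Q(Q2 2019) = 5.30×31 + 1.99×104 + 2.34×423 + 3.64×32 + 0.76×204 + 7.47×62 = 164.3 + 206.96 + 989.82 + 116.48 + 155.04 + 463.14 = 2095.74
ΣP(Q1 2019)·Q(Q2 2019) = 4.54×31 + 1.72×104 + 2.69×423 + 4.89×32 + 1.00×204 + 8.14×62 = 140.74 + 178.88 + 1137.87 + 156.48 + 204 + 504.68 = 2322.65
Index = 2095.74 / 2322.65 × 100 = 90.2306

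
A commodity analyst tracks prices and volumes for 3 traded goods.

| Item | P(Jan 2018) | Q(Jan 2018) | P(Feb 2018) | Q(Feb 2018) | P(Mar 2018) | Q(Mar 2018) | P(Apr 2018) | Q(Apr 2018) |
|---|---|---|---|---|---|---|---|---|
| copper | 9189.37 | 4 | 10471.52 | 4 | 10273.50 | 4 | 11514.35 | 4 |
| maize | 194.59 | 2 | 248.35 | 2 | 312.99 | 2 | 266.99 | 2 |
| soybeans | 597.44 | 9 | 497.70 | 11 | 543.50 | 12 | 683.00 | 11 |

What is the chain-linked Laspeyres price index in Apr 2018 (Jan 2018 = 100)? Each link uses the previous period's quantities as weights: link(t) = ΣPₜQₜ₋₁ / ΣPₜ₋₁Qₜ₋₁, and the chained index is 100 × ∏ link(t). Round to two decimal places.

Link Jan 2018→Feb 2018:
ΣP(Feb 2018)Q(Jan 2018) = 10471.52×4 + 248.35×2 + 497.70×9 = 41886.08 + 496.7 + 4479.3 = 46862.08
ΣP(Jan 2018)Q(Jan 2018) = 9189.37×4 + 194.59×2 + 597.44×9 = 36757.48 + 389.18 + 5376.96 = 42523.62
link = 46862.08/42523.62 = 1.102025
Link Feb 2018→Mar 2018:
ΣP(Mar 2018)Q(Feb 2018) = 10273.50×4 + 312.99×2 + 543.50×11 = 41094 + 625.98 + 5978.5 = 47698.48
ΣP(Feb 2018)Q(Feb 2018) = 10471.52×4 + 248.35×2 + 497.70×11 = 41886.08 + 496.7 + 5474.7 = 47857.48
link = 47698.48/47857.48 = 0.996678
Link Mar 2018→Apr 2018:
ΣP(Apr 2018)Q(Mar 2018) = 11514.35×4 + 266.99×2 + 683.00×12 = 46057.4 + 533.98 + 8196 = 54787.38
ΣP(Mar 2018)Q(Mar 2018) = 10273.50×4 + 312.99×2 + 543.50×12 = 41094 + 625.98 + 6522 = 48241.98
link = 54787.38/48241.98 = 1.135679
Chained index = 100 × 1.102025 × 0.996678 × 1.135679 = 124.7388

124.74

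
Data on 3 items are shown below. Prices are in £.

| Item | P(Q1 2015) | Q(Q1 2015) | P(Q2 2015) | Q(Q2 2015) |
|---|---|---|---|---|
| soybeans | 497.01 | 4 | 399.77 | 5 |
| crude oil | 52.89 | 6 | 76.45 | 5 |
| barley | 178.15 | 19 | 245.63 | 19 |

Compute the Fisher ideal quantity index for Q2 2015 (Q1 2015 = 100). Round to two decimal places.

106.30

Laspeyres component (base-period weights):
ΣP(Q1 2015)Q(Q2 2015) = 497.01×5 + 52.89×5 + 178.15×19 = 2485.05 + 264.45 + 3384.85 = 6134.35
ΣP(Q1 2015)Q(Q1 2015) = 497.01×4 + 52.89×6 + 178.15×19 = 1988.04 + 317.34 + 3384.85 = 5690.23
L = 6134.35 / 5690.23 × 100 = 107.8050
Paasche component (current-period weights):
ΣP(Q2 2015)Q(Q2 2015) = 399.77×5 + 76.45×5 + 245.63×19 = 1998.85 + 382.25 + 4666.97 = 7048.07
ΣP(Q2 2015)Q(Q1 2015) = 399.77×4 + 76.45×6 + 245.63×19 = 1599.08 + 458.7 + 4666.97 = 6724.75
P = 7048.07 / 6724.75 × 100 = 104.8079
Fisher = √(L × P) = √(107.8050 × 104.8079) = 106.2959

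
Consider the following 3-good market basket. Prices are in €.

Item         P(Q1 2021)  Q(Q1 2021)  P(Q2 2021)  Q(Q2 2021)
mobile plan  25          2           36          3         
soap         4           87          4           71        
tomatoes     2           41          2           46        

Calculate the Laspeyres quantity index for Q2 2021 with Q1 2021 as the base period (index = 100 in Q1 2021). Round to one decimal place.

Laspeyres quantity index uses base-period prices as weights.
ΣP(Q1 2021)·Q(Q2 2021) = 25×3 + 4×71 + 2×46 = 75 + 284 + 92 = 451
ΣP(Q1 2021)·Q(Q1 2021) = 25×2 + 4×87 + 2×41 = 50 + 348 + 82 = 480
Index = 451 / 480 × 100 = 93.9583

94.0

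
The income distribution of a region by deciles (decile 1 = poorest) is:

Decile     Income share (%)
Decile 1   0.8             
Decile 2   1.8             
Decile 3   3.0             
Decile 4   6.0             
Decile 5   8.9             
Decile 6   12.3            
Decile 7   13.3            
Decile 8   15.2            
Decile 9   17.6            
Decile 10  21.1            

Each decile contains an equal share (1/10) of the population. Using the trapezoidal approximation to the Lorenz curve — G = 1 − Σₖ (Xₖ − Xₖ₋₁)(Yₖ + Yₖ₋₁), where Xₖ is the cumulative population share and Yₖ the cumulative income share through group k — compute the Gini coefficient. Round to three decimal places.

0.380

Cumulative income shares Yₖ: 0.0080, 0.0260, 0.0560, 0.1160, 0.2050, 0.3280, 0.4610, 0.6130, 0.7890, 1.0000
Σ (Xₖ−Xₖ₋₁)(Yₖ+Yₖ₋₁) = (1/10)(0.0080+0.0000) + (1/10)(0.0260+0.0080) + (1/10)(0.0560+0.0260) + (1/10)(0.1160+0.0560) + (1/10)(0.2050+0.1160) + (1/10)(0.3280+0.2050) + (1/10)(0.4610+0.3280) + (1/10)(0.6130+0.4610) + (1/10)(0.7890+0.6130) + (1/10)(1.0000+0.7890)
  = 0.0008 + 0.0034 + 0.0082 + 0.0172 + 0.0321 + 0.0533 + 0.0789 + 0.1074 + 0.1402 + 0.1789 = 0.6204
G = 1 − 0.6204 = 0.3796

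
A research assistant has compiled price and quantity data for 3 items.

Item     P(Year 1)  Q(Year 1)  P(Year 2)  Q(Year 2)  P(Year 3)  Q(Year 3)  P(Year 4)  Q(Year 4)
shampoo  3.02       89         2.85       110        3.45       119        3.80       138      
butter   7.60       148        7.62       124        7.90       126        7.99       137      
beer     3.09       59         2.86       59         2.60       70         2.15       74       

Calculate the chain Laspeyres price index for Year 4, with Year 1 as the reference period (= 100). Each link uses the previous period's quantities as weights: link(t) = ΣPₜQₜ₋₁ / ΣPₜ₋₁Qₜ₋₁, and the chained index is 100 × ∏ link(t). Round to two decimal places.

Link Year 1→Year 2:
ΣP(Year 2)Q(Year 1) = 2.85×89 + 7.62×148 + 2.86×59 = 253.65 + 1127.76 + 168.74 = 1550.15
ΣP(Year 1)Q(Year 1) = 3.02×89 + 7.60×148 + 3.09×59 = 268.78 + 1124.8 + 182.31 = 1575.89
link = 1550.15/1575.89 = 0.983666
Link Year 2→Year 3:
ΣP(Year 3)Q(Year 2) = 3.45×110 + 7.90×124 + 2.60×59 = 379.5 + 979.6 + 153.4 = 1512.5
ΣP(Year 2)Q(Year 2) = 2.85×110 + 7.62×124 + 2.86×59 = 313.5 + 944.88 + 168.74 = 1427.12
link = 1512.5/1427.12 = 1.059827
Link Year 3→Year 4:
ΣP(Year 4)Q(Year 3) = 3.80×119 + 7.99×126 + 2.15×70 = 452.2 + 1006.74 + 150.5 = 1609.44
ΣP(Year 3)Q(Year 3) = 3.45×119 + 7.90×126 + 2.60×70 = 410.55 + 995.4 + 182 = 1587.95
link = 1609.44/1587.95 = 1.013533
Chained index = 100 × 0.983666 × 1.059827 × 1.013533 = 105.6625

105.66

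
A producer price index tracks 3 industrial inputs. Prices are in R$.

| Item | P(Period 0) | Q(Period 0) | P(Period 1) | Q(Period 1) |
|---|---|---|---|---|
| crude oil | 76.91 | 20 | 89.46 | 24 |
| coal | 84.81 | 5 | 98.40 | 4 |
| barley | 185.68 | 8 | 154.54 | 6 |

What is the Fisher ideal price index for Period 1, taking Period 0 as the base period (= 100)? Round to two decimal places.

103.56

Laspeyres component (base-period weights):
ΣP(Period 1)Q(Period 0) = 89.46×20 + 98.40×5 + 154.54×8 = 1789.2 + 492 + 1236.32 = 3517.52
ΣP(Period 0)Q(Period 0) = 76.91×20 + 84.81×5 + 185.68×8 = 1538.2 + 424.05 + 1485.44 = 3447.69
L = 3517.52 / 3447.69 × 100 = 102.0254
Paasche component (current-period weights):
ΣP(Period 1)Q(Period 1) = 89.46×24 + 98.40×4 + 154.54×6 = 2147.04 + 393.6 + 927.24 = 3467.88
ΣP(Period 0)Q(Period 1) = 76.91×24 + 84.81×4 + 185.68×6 = 1845.84 + 339.24 + 1114.08 = 3299.16
P = 3467.88 / 3299.16 × 100 = 105.1140
Fisher = √(L × P) = √(102.0254 × 105.1140) = 103.5582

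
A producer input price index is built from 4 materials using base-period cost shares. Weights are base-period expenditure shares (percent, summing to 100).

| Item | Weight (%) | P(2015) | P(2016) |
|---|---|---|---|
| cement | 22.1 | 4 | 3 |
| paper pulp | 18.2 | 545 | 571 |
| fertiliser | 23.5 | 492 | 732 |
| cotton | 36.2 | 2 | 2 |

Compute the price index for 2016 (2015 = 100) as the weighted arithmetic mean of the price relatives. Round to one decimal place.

cement: 22.1 × (3/4) = 22.1 × 0.750000 = 16.5750
paper pulp: 18.2 × (571/545) = 18.2 × 1.047706 = 19.0683
fertiliser: 23.5 × (732/492) = 23.5 × 1.487805 = 34.9634
cotton: 36.2 × (2/2) = 36.2 × 1.000000 = 36.2000
Index = Σ wᵢ·(p₁ᵢ/p₀ᵢ) = 16.5750 + 19.0683 + 34.9634 + 36.2000 = 106.8067

106.8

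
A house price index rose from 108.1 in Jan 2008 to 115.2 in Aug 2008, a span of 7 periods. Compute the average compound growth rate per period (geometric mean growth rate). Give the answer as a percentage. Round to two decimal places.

0.91%

Growth factor = (115.2/108.1)^(1/7) = (1.065680)^(1/7) = 1.009129
Growth rate = 1.009129 − 1 = 0.009129 = 0.9129%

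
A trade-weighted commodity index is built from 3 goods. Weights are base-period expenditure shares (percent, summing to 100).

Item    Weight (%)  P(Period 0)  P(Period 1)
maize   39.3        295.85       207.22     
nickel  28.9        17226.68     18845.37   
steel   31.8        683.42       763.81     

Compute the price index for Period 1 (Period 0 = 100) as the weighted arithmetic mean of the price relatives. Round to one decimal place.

94.7

maize: 39.3 × (207.22/295.85) = 39.3 × 0.700423 = 27.5266
nickel: 28.9 × (18845.37/17226.68) = 28.9 × 1.093964 = 31.6156
steel: 31.8 × (763.81/683.42) = 31.8 × 1.117629 = 35.5406
Index = Σ wᵢ·(p₁ᵢ/p₀ᵢ) = 27.5266 + 31.6156 + 35.5406 = 94.6828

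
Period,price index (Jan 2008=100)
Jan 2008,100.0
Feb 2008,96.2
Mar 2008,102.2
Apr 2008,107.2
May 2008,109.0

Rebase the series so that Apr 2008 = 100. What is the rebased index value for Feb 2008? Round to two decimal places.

Rebased(Feb 2008) = 96.2 / 107.2 × 100 = 89.7388

89.74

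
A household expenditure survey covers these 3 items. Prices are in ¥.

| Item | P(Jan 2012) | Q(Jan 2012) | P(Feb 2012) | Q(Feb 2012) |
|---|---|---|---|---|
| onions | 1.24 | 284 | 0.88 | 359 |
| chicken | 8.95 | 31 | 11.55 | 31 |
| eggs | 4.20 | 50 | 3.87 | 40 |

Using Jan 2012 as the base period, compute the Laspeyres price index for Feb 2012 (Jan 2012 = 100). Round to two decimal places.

95.46

Laspeyres price index uses base-period quantities as weights.
ΣP(Feb 2012)·Q(Jan 2012) = 0.88×284 + 11.55×31 + 3.87×50 = 249.92 + 358.05 + 193.5 = 801.47
ΣP(Jan 2012)·Q(Jan 2012) = 1.24×284 + 8.95×31 + 4.20×50 = 352.16 + 277.45 + 210 = 839.61
Index = 801.47 / 839.61 × 100 = 95.4574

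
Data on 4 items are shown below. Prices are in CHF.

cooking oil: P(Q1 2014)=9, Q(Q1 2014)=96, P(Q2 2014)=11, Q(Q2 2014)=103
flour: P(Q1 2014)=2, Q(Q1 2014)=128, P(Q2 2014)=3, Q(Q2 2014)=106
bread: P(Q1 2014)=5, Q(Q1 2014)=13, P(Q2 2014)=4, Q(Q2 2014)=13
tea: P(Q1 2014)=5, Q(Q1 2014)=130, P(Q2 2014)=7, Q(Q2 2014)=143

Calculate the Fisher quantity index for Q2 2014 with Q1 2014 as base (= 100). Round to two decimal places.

Laspeyres component (base-period weights):
ΣP(Q1 2014)Q(Q2 2014) = 9×103 + 2×106 + 5×13 + 5×143 = 927 + 212 + 65 + 715 = 1919
ΣP(Q1 2014)Q(Q1 2014) = 9×96 + 2×128 + 5×13 + 5×130 = 864 + 256 + 65 + 650 = 1835
L = 1919 / 1835 × 100 = 104.5777
Paasche component (current-period weights):
ΣP(Q2 2014)Q(Q2 2014) = 11×103 + 3×106 + 4×13 + 7×143 = 1133 + 318 + 52 + 1001 = 2504
ΣP(Q2 2014)Q(Q1 2014) = 11×96 + 3×128 + 4×13 + 7×130 = 1056 + 384 + 52 + 910 = 2402
P = 2504 / 2402 × 100 = 104.2465
Fisher = √(L × P) = √(104.5777 × 104.2465) = 104.4119

104.41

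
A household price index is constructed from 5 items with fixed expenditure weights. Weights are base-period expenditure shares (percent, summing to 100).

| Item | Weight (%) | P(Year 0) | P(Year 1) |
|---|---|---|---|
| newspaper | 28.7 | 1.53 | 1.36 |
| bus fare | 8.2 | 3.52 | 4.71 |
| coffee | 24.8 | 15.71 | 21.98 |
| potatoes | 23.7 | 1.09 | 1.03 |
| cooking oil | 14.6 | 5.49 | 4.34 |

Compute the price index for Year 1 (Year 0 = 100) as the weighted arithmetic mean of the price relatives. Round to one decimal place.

105.1

newspaper: 28.7 × (1.36/1.53) = 28.7 × 0.888889 = 25.5111
bus fare: 8.2 × (4.71/3.52) = 8.2 × 1.338068 = 10.9722
coffee: 24.8 × (21.98/15.71) = 24.8 × 1.399109 = 34.6979
potatoes: 23.7 × (1.03/1.09) = 23.7 × 0.944954 = 22.3954
cooking oil: 14.6 × (4.34/5.49) = 14.6 × 0.790528 = 11.5417
Index = Σ wᵢ·(p₁ᵢ/p₀ᵢ) = 25.5111 + 10.9722 + 34.6979 + 22.3954 + 11.5417 = 105.1183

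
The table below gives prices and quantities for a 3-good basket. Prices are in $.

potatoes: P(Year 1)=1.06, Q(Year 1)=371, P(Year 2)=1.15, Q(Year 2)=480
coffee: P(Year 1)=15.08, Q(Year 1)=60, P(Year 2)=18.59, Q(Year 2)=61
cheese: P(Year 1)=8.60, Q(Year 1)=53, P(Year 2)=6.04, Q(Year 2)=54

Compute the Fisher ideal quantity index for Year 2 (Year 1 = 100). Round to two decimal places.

Laspeyres component (base-period weights):
ΣP(Year 1)Q(Year 2) = 1.06×480 + 15.08×61 + 8.60×54 = 508.8 + 919.88 + 464.4 = 1893.08
ΣP(Year 1)Q(Year 1) = 1.06×371 + 15.08×60 + 8.60×53 = 393.26 + 904.8 + 455.8 = 1753.86
L = 1893.08 / 1753.86 × 100 = 107.9379
Paasche component (current-period weights):
ΣP(Year 2)Q(Year 2) = 1.15×480 + 18.59×61 + 6.04×54 = 552 + 1133.99 + 326.16 = 2012.15
ΣP(Year 2)Q(Year 1) = 1.15×371 + 18.59×60 + 6.04×53 = 426.65 + 1115.4 + 320.12 = 1862.17
P = 2012.15 / 1862.17 × 100 = 108.0540
Fisher = √(L × P) = √(107.9379 × 108.0540) = 107.9960

108.00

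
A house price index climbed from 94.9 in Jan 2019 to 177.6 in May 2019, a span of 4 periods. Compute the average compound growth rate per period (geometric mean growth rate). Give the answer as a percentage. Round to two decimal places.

Growth factor = (177.6/94.9)^(1/4) = (1.871444)^(1/4) = 1.169618
Growth rate = 1.169618 − 1 = 0.169618 = 16.9618%

16.96%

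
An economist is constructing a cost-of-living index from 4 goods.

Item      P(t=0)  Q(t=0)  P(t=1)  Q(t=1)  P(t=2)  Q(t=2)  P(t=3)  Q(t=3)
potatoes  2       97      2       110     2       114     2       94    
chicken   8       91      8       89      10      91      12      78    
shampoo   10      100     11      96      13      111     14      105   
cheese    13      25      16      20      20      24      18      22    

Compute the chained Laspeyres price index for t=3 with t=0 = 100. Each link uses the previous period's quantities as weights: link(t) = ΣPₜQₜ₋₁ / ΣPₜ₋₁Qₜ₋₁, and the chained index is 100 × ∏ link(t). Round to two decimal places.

139.11

Link t=0→t=1:
ΣP(t=1)Q(t=0) = 2×97 + 8×91 + 11×100 + 16×25 = 194 + 728 + 1100 + 400 = 2422
ΣP(t=0)Q(t=0) = 2×97 + 8×91 + 10×100 + 13×25 = 194 + 728 + 1000 + 325 = 2247
link = 2422/2247 = 1.077882
Link t=1→t=2:
ΣP(t=2)Q(t=1) = 2×110 + 10×89 + 13×96 + 20×20 = 220 + 890 + 1248 + 400 = 2758
ΣP(t=1)Q(t=1) = 2×110 + 8×89 + 11×96 + 16×20 = 220 + 712 + 1056 + 320 = 2308
link = 2758/2308 = 1.194974
Link t=2→t=3:
ΣP(t=3)Q(t=2) = 2×114 + 12×91 + 14×111 + 18×24 = 228 + 1092 + 1554 + 432 = 3306
ΣP(t=2)Q(t=2) = 2×114 + 10×91 + 13×111 + 20×24 = 228 + 910 + 1443 + 480 = 3061
link = 3306/3061 = 1.080039
Chained index = 100 × 1.077882 × 1.194974 × 1.080039 = 139.1134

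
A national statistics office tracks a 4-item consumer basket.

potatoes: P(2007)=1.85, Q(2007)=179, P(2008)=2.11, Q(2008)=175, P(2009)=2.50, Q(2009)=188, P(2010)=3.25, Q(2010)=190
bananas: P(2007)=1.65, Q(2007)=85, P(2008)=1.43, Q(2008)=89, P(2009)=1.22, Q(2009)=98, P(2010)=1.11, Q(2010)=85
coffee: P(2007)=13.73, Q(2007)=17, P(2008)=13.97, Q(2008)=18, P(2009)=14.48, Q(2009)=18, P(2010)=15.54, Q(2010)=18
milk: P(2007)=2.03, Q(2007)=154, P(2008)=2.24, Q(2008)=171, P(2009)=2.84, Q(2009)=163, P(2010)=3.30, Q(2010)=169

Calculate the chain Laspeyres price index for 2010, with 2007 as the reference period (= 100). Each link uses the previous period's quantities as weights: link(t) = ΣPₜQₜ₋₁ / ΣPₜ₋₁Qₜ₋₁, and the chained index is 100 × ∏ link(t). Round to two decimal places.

Link 2007→2008:
ΣP(2008)Q(2007) = 2.11×179 + 1.43×85 + 13.97×17 + 2.24×154 = 377.69 + 121.55 + 237.49 + 344.96 = 1081.69
ΣP(2007)Q(2007) = 1.85×179 + 1.65×85 + 13.73×17 + 2.03×154 = 331.15 + 140.25 + 233.41 + 312.62 = 1017.43
link = 1081.69/1017.43 = 1.063159
Link 2008→2009:
ΣP(2009)Q(2008) = 2.50×175 + 1.22×89 + 14.48×18 + 2.84×171 = 437.5 + 108.58 + 260.64 + 485.64 = 1292.36
ΣP(2008)Q(2008) = 2.11×175 + 1.43×89 + 13.97×18 + 2.24×171 = 369.25 + 127.27 + 251.46 + 383.04 = 1131.02
link = 1292.36/1131.02 = 1.142650
Link 2009→2010:
ΣP(2010)Q(2009) = 3.25×188 + 1.11×98 + 15.54×18 + 3.30×163 = 611 + 108.78 + 279.72 + 537.9 = 1537.4
ΣP(2009)Q(2009) = 2.50×188 + 1.22×98 + 14.48×18 + 2.84×163 = 470 + 119.56 + 260.64 + 462.92 = 1313.12
link = 1537.4/1313.12 = 1.170799
Chained index = 100 × 1.063159 × 1.142650 × 1.170799 = 142.2309

142.23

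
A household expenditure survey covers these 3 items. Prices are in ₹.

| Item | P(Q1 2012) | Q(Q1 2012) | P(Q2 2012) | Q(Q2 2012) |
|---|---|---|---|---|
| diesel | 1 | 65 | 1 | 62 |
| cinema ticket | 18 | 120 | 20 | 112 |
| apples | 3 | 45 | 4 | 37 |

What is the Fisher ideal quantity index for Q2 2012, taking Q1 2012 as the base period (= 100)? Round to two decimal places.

Laspeyres component (base-period weights):
ΣP(Q1 2012)Q(Q2 2012) = 1×62 + 18×112 + 3×37 = 62 + 2016 + 111 = 2189
ΣP(Q1 2012)Q(Q1 2012) = 1×65 + 18×120 + 3×45 = 65 + 2160 + 135 = 2360
L = 2189 / 2360 × 100 = 92.7542
Paasche component (current-period weights):
ΣP(Q2 2012)Q(Q2 2012) = 1×62 + 20×112 + 4×37 = 62 + 2240 + 148 = 2450
ΣP(Q2 2012)Q(Q1 2012) = 1×65 + 20×120 + 4×45 = 65 + 2400 + 180 = 2645
P = 2450 / 2645 × 100 = 92.6276
Fisher = √(L × P) = √(92.7542 × 92.6276) = 92.6909

92.69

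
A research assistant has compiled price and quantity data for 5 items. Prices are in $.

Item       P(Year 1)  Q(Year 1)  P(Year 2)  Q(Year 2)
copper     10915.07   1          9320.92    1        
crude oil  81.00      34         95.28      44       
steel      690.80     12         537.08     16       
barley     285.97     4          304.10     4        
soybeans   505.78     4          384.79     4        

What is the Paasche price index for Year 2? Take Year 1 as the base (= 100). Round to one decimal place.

86.6

Paasche price index uses current-period quantities as weights.
ΣP(Year 2)·Q(Year 2) = 9320.92×1 + 95.28×44 + 537.08×16 + 304.10×4 + 384.79×4 = 9320.92 + 4192.32 + 8593.28 + 1216.4 + 1539.16 = 24862.08
ΣP(Year 1)·Q(Year 2) = 10915.07×1 + 81.00×44 + 690.80×16 + 285.97×4 + 505.78×4 = 10915.07 + 3564 + 11052.8 + 1143.88 + 2023.12 = 28698.87
Index = 24862.08 / 28698.87 × 100 = 86.6309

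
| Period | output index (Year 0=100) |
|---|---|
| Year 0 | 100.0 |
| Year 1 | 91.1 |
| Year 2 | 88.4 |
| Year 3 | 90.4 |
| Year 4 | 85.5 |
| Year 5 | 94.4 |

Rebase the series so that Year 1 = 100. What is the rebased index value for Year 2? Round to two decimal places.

97.04

Rebased(Year 2) = 88.4 / 91.1 × 100 = 97.0362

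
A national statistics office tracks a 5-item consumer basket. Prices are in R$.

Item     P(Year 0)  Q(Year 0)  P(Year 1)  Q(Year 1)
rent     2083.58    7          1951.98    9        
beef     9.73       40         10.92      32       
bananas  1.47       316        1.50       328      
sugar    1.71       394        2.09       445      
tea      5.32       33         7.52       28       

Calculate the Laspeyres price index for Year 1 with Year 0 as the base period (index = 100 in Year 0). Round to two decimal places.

Laspeyres price index uses base-period quantities as weights.
ΣP(Year 1)·Q(Year 0) = 1951.98×7 + 10.92×40 + 1.50×316 + 2.09×394 + 7.52×33 = 13663.86 + 436.8 + 474 + 823.46 + 248.16 = 15646.28
ΣP(Year 0)·Q(Year 0) = 2083.58×7 + 9.73×40 + 1.47×316 + 1.71×394 + 5.32×33 = 14585.06 + 389.2 + 464.52 + 673.74 + 175.56 = 16288.08
Index = 15646.28 / 16288.08 × 100 = 96.0597

96.06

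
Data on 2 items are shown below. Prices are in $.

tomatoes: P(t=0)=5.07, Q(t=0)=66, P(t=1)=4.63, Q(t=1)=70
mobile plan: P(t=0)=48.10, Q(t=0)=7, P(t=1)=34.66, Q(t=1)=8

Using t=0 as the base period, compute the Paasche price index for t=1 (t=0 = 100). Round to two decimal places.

81.30

Paasche price index uses current-period quantities as weights.
ΣP(t=1)·Q(t=1) = 4.63×70 + 34.66×8 = 324.1 + 277.28 = 601.38
ΣP(t=0)·Q(t=1) = 5.07×70 + 48.10×8 = 354.9 + 384.8 = 739.7
Index = 601.38 / 739.7 × 100 = 81.3005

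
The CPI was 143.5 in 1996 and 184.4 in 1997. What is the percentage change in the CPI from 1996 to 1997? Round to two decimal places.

28.50%

Change = (184.4 − 143.5) / 143.5 × 100
       = 40.9 / 143.5 × 100 = 28.5017%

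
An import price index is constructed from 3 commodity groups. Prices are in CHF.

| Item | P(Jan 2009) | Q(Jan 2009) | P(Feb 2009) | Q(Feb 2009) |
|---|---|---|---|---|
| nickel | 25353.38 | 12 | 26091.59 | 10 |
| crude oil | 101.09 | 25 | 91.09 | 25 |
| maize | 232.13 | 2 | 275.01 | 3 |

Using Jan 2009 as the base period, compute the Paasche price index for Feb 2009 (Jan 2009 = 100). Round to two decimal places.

102.83

Paasche price index uses current-period quantities as weights.
ΣP(Feb 2009)·Q(Feb 2009) = 26091.59×10 + 91.09×25 + 275.01×3 = 260915.9 + 2277.25 + 825.03 = 264018.18
ΣP(Jan 2009)·Q(Feb 2009) = 25353.38×10 + 101.09×25 + 232.13×3 = 253533.8 + 2527.25 + 696.39 = 256757.44
Index = 264018.18 / 256757.44 × 100 = 102.8279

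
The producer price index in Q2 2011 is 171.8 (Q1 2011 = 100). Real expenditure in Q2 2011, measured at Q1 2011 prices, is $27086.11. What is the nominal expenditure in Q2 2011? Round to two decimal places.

Nominal = Real × (Index/100) = 27086.11 × (171.8/100)
        = 27086.11 × 1.718 = 46533.9370

46533.94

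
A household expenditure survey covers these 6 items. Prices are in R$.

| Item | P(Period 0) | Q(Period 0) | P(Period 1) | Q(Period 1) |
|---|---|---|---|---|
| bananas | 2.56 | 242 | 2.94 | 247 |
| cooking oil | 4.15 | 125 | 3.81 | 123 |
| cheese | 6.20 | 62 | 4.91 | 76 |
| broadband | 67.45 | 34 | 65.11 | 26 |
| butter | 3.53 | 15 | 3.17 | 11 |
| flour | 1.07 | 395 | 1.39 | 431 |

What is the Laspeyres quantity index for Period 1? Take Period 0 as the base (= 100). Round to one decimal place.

90.1

Laspeyres quantity index uses base-period prices as weights.
ΣP(Period 0)·Q(Period 1) = 2.56×247 + 4.15×123 + 6.20×76 + 67.45×26 + 3.53×11 + 1.07×431 = 632.32 + 510.45 + 471.2 + 1753.7 + 38.83 + 461.17 = 3867.67
ΣP(Period 0)·Q(Period 0) = 2.56×242 + 4.15×125 + 6.20×62 + 67.45×34 + 3.53×15 + 1.07×395 = 619.52 + 518.75 + 384.4 + 2293.3 + 52.95 + 422.65 = 4291.57
Index = 3867.67 / 4291.57 × 100 = 90.1225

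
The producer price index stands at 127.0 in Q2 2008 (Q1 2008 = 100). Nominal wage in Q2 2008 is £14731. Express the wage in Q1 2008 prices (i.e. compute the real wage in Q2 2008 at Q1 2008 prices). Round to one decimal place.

Real = Nominal ÷ (Index/100) = 14731 ÷ (127.0/100)
     = 14731 ÷ 1.270 = 11599.2126

11599.2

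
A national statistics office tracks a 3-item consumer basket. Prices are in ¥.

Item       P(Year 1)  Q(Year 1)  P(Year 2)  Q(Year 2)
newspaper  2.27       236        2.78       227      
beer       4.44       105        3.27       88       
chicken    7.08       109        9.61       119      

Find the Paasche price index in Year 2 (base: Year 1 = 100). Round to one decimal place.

Paasche price index uses current-period quantities as weights.
ΣP(Year 2)·Q(Year 2) = 2.78×227 + 3.27×88 + 9.61×119 = 631.06 + 287.76 + 1143.59 = 2062.41
ΣP(Year 1)·Q(Year 2) = 2.27×227 + 4.44×88 + 7.08×119 = 515.29 + 390.72 + 842.52 = 1748.53
Index = 2062.41 / 1748.53 × 100 = 117.9511

118.0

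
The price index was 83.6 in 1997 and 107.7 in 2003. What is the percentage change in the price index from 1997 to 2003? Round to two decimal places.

Change = (107.7 − 83.6) / 83.6 × 100
       = 24.1 / 83.6 × 100 = 28.8278%

28.83%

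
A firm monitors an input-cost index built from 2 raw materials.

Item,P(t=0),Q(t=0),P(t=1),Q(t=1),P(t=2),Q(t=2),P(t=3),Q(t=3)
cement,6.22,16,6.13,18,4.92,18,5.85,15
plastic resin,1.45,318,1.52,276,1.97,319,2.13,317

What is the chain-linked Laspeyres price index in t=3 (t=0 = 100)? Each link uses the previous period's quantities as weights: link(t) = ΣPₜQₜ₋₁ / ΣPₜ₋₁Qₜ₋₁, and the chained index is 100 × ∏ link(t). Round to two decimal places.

135.46

Link t=0→t=1:
ΣP(t=1)Q(t=0) = 6.13×16 + 1.52×318 = 98.08 + 483.36 = 581.44
ΣP(t=0)Q(t=0) = 6.22×16 + 1.45×318 = 99.52 + 461.1 = 560.62
link = 581.44/560.62 = 1.037137
Link t=1→t=2:
ΣP(t=2)Q(t=1) = 4.92×18 + 1.97×276 = 88.56 + 543.72 = 632.28
ΣP(t=1)Q(t=1) = 6.13×18 + 1.52×276 = 110.34 + 419.52 = 529.86
link = 632.28/529.86 = 1.193296
Link t=2→t=3:
ΣP(t=3)Q(t=2) = 5.85×18 + 2.13×319 = 105.3 + 679.47 = 784.77
ΣP(t=2)Q(t=2) = 4.92×18 + 1.97×319 = 88.56 + 628.43 = 716.99
link = 784.77/716.99 = 1.094534
Chained index = 100 × 1.037137 × 1.193296 × 1.094534 = 135.4609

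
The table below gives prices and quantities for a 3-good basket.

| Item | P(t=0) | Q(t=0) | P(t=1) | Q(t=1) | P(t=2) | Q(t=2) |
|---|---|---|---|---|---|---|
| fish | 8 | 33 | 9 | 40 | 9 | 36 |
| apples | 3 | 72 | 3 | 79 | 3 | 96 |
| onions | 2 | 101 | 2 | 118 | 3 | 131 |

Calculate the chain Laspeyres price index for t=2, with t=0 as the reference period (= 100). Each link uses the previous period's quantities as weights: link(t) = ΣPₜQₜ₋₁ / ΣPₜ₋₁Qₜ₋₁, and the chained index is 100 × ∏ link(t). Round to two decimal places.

119.69

Link t=0→t=1:
ΣP(t=1)Q(t=0) = 9×33 + 3×72 + 2×101 = 297 + 216 + 202 = 715
ΣP(t=0)Q(t=0) = 8×33 + 3×72 + 2×101 = 264 + 216 + 202 = 682
link = 715/682 = 1.048387
Link t=1→t=2:
ΣP(t=2)Q(t=1) = 9×40 + 3×79 + 3×118 = 360 + 237 + 354 = 951
ΣP(t=1)Q(t=1) = 9×40 + 3×79 + 2×118 = 360 + 237 + 236 = 833
link = 951/833 = 1.141657
Chained index = 100 × 1.048387 × 1.141657 = 119.6898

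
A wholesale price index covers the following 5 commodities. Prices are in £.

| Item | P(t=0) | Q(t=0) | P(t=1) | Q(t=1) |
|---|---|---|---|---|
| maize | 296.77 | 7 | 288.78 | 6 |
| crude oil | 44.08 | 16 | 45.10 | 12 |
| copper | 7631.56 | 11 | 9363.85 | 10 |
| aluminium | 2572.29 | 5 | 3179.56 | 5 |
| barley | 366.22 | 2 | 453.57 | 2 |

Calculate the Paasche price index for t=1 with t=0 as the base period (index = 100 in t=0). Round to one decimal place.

Paasche price index uses current-period quantities as weights.
ΣP(t=1)·Q(t=1) = 288.78×6 + 45.10×12 + 9363.85×10 + 3179.56×5 + 453.57×2 = 1732.68 + 541.2 + 93638.5 + 15897.8 + 907.14 = 112717.32
ΣP(t=0)·Q(t=1) = 296.77×6 + 44.08×12 + 7631.56×10 + 2572.29×5 + 366.22×2 = 1780.62 + 528.96 + 76315.6 + 12861.45 + 732.44 = 92219.07
Index = 112717.32 / 92219.07 × 100 = 122.2278

122.2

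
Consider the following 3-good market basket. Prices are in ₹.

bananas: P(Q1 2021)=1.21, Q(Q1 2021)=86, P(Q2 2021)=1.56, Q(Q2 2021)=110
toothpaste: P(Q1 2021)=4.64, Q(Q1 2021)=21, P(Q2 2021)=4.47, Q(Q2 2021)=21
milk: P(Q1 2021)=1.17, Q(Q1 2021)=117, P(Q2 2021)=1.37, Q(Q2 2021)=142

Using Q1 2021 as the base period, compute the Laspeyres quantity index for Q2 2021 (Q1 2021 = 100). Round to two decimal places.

117.23

Laspeyres quantity index uses base-period prices as weights.
ΣP(Q1 2021)·Q(Q2 2021) = 1.21×110 + 4.64×21 + 1.17×142 = 133.1 + 97.44 + 166.14 = 396.68
ΣP(Q1 2021)·Q(Q1 2021) = 1.21×86 + 4.64×21 + 1.17×117 = 104.06 + 97.44 + 136.89 = 338.39
Index = 396.68 / 338.39 × 100 = 117.2257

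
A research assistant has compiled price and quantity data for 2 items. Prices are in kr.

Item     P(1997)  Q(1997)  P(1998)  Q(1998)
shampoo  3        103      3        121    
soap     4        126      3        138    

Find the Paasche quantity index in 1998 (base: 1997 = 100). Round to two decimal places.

113.10

Paasche quantity index uses current-period prices as weights.
ΣP(1998)·Q(1998) = 3×121 + 3×138 = 363 + 414 = 777
ΣP(1998)·Q(1997) = 3×103 + 3×126 = 309 + 378 = 687
Index = 777 / 687 × 100 = 113.1004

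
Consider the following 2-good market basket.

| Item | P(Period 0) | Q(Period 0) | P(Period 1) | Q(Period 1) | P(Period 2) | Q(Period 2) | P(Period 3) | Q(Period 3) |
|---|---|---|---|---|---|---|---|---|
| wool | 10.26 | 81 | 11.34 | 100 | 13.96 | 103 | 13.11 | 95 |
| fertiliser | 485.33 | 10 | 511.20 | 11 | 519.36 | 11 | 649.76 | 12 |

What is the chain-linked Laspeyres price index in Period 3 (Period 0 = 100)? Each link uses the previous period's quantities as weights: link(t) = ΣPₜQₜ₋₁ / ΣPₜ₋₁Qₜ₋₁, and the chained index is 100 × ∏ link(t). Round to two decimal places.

Link Period 0→Period 1:
ΣP(Period 1)Q(Period 0) = 11.34×81 + 511.20×10 = 918.54 + 5112 = 6030.54
ΣP(Period 0)Q(Period 0) = 10.26×81 + 485.33×10 = 831.06 + 4853.3 = 5684.36
link = 6030.54/5684.36 = 1.060900
Link Period 1→Period 2:
ΣP(Period 2)Q(Period 1) = 13.96×100 + 519.36×11 = 1396 + 5712.96 = 7108.96
ΣP(Period 1)Q(Period 1) = 11.34×100 + 511.20×11 = 1134 + 5623.2 = 6757.2
link = 7108.96/6757.2 = 1.052057
Link Period 2→Period 3:
ΣP(Period 3)Q(Period 2) = 13.11×103 + 649.76×11 = 1350.33 + 7147.36 = 8497.69
ΣP(Period 2)Q(Period 2) = 13.96×103 + 519.36×11 = 1437.88 + 5712.96 = 7150.84
link = 8497.69/7150.84 = 1.188349
Chained index = 100 × 1.060900 × 1.052057 × 1.188349 = 132.6349

132.63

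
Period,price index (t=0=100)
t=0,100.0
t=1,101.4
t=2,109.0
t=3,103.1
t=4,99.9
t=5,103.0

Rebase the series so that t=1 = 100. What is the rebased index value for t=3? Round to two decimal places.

Rebased(t=3) = 103.1 / 101.4 × 100 = 101.6765

101.68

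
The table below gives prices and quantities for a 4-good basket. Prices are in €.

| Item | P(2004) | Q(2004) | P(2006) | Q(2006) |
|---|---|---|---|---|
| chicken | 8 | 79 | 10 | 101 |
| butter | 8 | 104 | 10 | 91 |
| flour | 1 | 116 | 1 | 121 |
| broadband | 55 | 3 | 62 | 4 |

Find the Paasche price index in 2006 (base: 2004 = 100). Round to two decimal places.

Paasche price index uses current-period quantities as weights.
ΣP(2006)·Q(2006) = 10×101 + 10×91 + 1×121 + 62×4 = 1010 + 910 + 121 + 248 = 2289
ΣP(2004)·Q(2006) = 8×101 + 8×91 + 1×121 + 55×4 = 808 + 728 + 121 + 220 = 1877
Index = 2289 / 1877 × 100 = 121.9499

121.95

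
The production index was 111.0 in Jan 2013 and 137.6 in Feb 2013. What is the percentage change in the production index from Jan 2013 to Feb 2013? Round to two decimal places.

23.96%

Change = (137.6 − 111.0) / 111.0 × 100
       = 26.6 / 111.0 × 100 = 23.9640%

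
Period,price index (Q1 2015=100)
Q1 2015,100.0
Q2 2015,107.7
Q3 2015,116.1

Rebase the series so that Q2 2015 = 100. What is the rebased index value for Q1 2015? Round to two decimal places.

92.85

Rebased(Q1 2015) = 100.0 / 107.7 × 100 = 92.8505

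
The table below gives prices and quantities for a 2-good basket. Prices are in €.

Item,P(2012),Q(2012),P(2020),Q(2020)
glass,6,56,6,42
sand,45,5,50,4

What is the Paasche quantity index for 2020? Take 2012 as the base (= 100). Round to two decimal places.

77.13

Paasche quantity index uses current-period prices as weights.
ΣP(2020)·Q(2020) = 6×42 + 50×4 = 252 + 200 = 452
ΣP(2020)·Q(2012) = 6×56 + 50×5 = 336 + 250 = 586
Index = 452 / 586 × 100 = 77.1331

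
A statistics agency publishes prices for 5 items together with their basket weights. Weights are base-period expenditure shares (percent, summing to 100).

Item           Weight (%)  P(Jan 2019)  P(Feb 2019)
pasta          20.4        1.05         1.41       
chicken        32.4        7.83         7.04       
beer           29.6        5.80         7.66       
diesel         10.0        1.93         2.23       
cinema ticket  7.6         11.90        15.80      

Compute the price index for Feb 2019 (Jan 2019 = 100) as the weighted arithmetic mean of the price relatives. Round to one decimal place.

pasta: 20.4 × (1.41/1.05) = 20.4 × 1.342857 = 27.3943
chicken: 32.4 × (7.04/7.83) = 32.4 × 0.899106 = 29.1310
beer: 29.6 × (7.66/5.80) = 29.6 × 1.320690 = 39.0924
diesel: 10.0 × (2.23/1.93) = 10.0 × 1.155440 = 11.5544
cinema ticket: 7.6 × (15.80/11.90) = 7.6 × 1.327731 = 10.0908
Index = Σ wᵢ·(p₁ᵢ/p₀ᵢ) = 27.3943 + 29.1310 + 39.0924 + 11.5544 + 10.0908 = 117.2629

117.3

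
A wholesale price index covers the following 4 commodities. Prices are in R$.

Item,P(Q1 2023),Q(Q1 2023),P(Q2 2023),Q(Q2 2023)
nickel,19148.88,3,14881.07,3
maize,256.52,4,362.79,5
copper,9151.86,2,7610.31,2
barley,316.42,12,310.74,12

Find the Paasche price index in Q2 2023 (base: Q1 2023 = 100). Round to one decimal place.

80.9

Paasche price index uses current-period quantities as weights.
ΣP(Q2 2023)·Q(Q2 2023) = 14881.07×3 + 362.79×5 + 7610.31×2 + 310.74×12 = 44643.21 + 1813.95 + 15220.62 + 3728.88 = 65406.66
ΣP(Q1 2023)·Q(Q2 2023) = 19148.88×3 + 256.52×5 + 9151.86×2 + 316.42×12 = 57446.64 + 1282.6 + 18303.72 + 3797.04 = 80830
Index = 65406.66 / 80830 × 100 = 80.9188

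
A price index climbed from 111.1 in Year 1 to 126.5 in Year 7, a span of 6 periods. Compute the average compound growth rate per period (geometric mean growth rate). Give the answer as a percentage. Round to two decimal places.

2.19%

Growth factor = (126.5/111.1)^(1/6) = (1.138614)^(1/6) = 1.021871
Growth rate = 1.021871 − 1 = 0.021871 = 2.1871%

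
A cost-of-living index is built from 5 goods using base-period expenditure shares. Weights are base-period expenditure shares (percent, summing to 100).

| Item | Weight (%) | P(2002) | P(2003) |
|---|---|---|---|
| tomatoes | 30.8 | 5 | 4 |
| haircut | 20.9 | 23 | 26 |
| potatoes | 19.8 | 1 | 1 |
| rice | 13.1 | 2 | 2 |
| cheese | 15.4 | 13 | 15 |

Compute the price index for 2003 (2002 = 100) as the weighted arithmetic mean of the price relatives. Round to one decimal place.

98.9

tomatoes: 30.8 × (4/5) = 30.8 × 0.800000 = 24.6400
haircut: 20.9 × (26/23) = 20.9 × 1.130435 = 23.6261
potatoes: 19.8 × (1/1) = 19.8 × 1.000000 = 19.8000
rice: 13.1 × (2/2) = 13.1 × 1.000000 = 13.1000
cheese: 15.4 × (15/13) = 15.4 × 1.153846 = 17.7692
Index = Σ wᵢ·(p₁ᵢ/p₀ᵢ) = 24.6400 + 23.6261 + 19.8000 + 13.1000 + 17.7692 = 98.9353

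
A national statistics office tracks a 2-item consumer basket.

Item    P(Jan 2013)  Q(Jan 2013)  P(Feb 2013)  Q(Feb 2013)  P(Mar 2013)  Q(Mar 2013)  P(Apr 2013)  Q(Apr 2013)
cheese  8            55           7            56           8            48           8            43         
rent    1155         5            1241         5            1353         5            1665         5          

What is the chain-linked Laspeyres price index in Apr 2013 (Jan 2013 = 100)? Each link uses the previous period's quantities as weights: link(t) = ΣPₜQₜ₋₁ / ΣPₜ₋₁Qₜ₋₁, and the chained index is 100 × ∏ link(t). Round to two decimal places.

Link Jan 2013→Feb 2013:
ΣP(Feb 2013)Q(Jan 2013) = 7×55 + 1241×5 = 385 + 6205 = 6590
ΣP(Jan 2013)Q(Jan 2013) = 8×55 + 1155×5 = 440 + 5775 = 6215
link = 6590/6215 = 1.060338
Link Feb 2013→Mar 2013:
ΣP(Mar 2013)Q(Feb 2013) = 8×56 + 1353×5 = 448 + 6765 = 7213
ΣP(Feb 2013)Q(Feb 2013) = 7×56 + 1241×5 = 392 + 6205 = 6597
link = 7213/6597 = 1.093376
Link Mar 2013→Apr 2013:
ΣP(Apr 2013)Q(Mar 2013) = 8×48 + 1665×5 = 384 + 8325 = 8709
ΣP(Mar 2013)Q(Mar 2013) = 8×48 + 1353×5 = 384 + 6765 = 7149
link = 8709/7149 = 1.218212
Chained index = 100 × 1.060338 × 1.093376 × 1.218212 = 141.2332

141.23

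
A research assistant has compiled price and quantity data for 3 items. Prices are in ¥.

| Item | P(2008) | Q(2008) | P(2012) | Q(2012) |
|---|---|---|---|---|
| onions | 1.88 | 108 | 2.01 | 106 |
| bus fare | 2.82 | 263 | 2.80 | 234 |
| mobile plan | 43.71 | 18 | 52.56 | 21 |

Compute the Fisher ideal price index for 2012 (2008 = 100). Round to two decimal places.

Laspeyres component (base-period weights):
ΣP(2012)Q(2008) = 2.01×108 + 2.80×263 + 52.56×18 = 217.08 + 736.4 + 946.08 = 1899.56
ΣP(2008)Q(2008) = 1.88×108 + 2.82×263 + 43.71×18 = 203.04 + 741.66 + 786.78 = 1731.48
L = 1899.56 / 1731.48 × 100 = 109.7073
Paasche component (current-period weights):
ΣP(2012)Q(2012) = 2.01×106 + 2.80×234 + 52.56×21 = 213.06 + 655.2 + 1103.76 = 1972.02
ΣP(2008)Q(2012) = 1.88×106 + 2.82×234 + 43.71×21 = 199.28 + 659.88 + 917.91 = 1777.07
P = 1972.02 / 1777.07 × 100 = 110.9703
Fisher = √(L × P) = √(109.7073 × 110.9703) = 110.3370

110.34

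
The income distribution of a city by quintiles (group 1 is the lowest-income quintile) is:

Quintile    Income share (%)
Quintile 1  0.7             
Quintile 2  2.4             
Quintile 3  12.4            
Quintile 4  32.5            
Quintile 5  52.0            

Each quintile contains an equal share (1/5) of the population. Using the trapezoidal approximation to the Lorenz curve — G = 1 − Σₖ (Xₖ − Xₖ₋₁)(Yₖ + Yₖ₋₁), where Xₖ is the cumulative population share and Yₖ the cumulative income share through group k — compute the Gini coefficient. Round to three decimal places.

Cumulative income shares Yₖ: 0.0070, 0.0310, 0.1550, 0.4800, 1.0000
Σ (Xₖ−Xₖ₋₁)(Yₖ+Yₖ₋₁) = (1/5)(0.0070+0.0000) + (1/5)(0.0310+0.0070) + (1/5)(0.1550+0.0310) + (1/5)(0.4800+0.1550) + (1/5)(1.0000+0.4800)
  = 0.0014 + 0.0076 + 0.0372 + 0.1270 + 0.2960 = 0.4692
G = 1 − 0.4692 = 0.5308

0.531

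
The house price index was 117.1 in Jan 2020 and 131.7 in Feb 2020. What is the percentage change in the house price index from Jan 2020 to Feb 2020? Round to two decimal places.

12.47%

Change = (131.7 − 117.1) / 117.1 × 100
       = 14.6 / 117.1 × 100 = 12.4680%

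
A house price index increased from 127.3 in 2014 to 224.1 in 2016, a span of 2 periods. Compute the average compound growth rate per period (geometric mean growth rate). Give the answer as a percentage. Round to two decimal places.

Growth factor = (224.1/127.3)^(1/2) = (1.760408)^(1/2) = 1.326804
Growth rate = 1.326804 − 1 = 0.326804 = 32.6804%

32.68%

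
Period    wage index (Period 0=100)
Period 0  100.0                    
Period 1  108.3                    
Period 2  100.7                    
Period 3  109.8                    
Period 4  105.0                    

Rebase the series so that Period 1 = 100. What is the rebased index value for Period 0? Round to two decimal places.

92.34

Rebased(Period 0) = 100.0 / 108.3 × 100 = 92.3361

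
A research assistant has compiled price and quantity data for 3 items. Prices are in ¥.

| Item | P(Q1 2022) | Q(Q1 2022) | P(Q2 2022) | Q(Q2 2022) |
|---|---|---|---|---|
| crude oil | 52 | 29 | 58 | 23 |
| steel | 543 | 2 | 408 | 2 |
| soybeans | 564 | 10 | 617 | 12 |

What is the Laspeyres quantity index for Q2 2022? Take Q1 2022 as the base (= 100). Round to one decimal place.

Laspeyres quantity index uses base-period prices as weights.
ΣP(Q1 2022)·Q(Q2 2022) = 52×23 + 543×2 + 564×12 = 1196 + 1086 + 6768 = 9050
ΣP(Q1 2022)·Q(Q1 2022) = 52×29 + 543×2 + 564×10 = 1508 + 1086 + 5640 = 8234
Index = 9050 / 8234 × 100 = 109.9101

109.9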